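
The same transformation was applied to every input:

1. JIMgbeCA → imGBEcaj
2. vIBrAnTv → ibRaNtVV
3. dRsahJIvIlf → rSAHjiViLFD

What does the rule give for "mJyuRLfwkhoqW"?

jYUrlFWKHOQwM

In each case the input is transformed by: flip the case of every letter, then move the first character to the end.
For "mJyuRLfwkhoqW", step one produces "MjYUrlFWKHOQw"; step two turns that into "jYUrlFWKHOQwM".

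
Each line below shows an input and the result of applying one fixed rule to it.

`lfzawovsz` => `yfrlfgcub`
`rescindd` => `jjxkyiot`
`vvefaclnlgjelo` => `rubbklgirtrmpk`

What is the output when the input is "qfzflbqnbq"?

The transformation: shift every letter 6 places forward in the alphabet (wrapping around), then move the last 2 characters to the front (rotate right by 2).
For "qfzflbqnbq", step one produces "wlflrhwthw"; step two turns that into "hwwlflrhwt".

hwwlflrhwt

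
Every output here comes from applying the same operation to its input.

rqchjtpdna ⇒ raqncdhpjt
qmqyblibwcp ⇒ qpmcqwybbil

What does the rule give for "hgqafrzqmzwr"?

Each output is the input with this applied: take characters alternately from the front and the back (1st, last, 2nd, 2nd-last, ...).
Applying that to "hgqafrzqmzwr" gives "hrgwqzamfqrz".

hrgwqzamfqrz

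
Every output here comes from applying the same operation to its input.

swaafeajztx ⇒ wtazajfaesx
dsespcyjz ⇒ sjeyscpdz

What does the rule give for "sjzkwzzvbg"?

jbzvkzwzsg

The rule is to take characters alternately from the front and the back (1st, last, 2nd, 2nd-last, ...), then move the first 2 characters to the end (rotate left by 2).
Working it through for "sjzkwzzvbg": intermediate "sgjbzvkzwz", final "jbzvkzwzsg".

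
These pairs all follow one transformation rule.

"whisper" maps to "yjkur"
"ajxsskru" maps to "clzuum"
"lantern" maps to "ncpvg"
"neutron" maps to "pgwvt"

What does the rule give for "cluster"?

Looking at the pairs, the operation is to delete the last 2 characters, then shift every letter 2 places forward in the alphabet (wrapping around).
Starting from "cluster": after the first operation, "clust"; after the second, "enwuv".

enwuv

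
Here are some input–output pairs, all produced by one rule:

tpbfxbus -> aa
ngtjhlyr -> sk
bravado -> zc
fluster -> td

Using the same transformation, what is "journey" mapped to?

td

Each output is the input with this applied: keep one character in every 3, starting at position 3 (positions 3rd, 6th, 9th, ...), then shift every letter 1 place backward in the alphabet (wrapping around).
Starting from "journey": after the first operation, "ue"; after the second, "td".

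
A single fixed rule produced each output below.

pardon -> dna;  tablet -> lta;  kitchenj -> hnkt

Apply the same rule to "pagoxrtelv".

revao

Rule — swap the front and back halves of the string, then keep every other character starting from the first (positions 1st, 3rd, 5th, ...).
On "pagoxrtelv": the first step gives "rtelvpagox", and the second then gives "revao".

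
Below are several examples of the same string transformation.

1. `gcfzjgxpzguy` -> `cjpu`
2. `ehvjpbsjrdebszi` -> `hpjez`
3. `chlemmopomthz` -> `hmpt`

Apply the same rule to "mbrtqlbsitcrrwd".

The transformation: keep one character in every 3, starting at position 2 (positions 2nd, 5th, 8th, ...).
Applying that to "mbrtqlbsitcrrwd" gives "bqscw".

bqscw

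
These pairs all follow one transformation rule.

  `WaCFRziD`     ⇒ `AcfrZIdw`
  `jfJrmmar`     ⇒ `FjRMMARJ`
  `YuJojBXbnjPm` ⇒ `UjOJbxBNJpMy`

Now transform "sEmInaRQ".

eMiNArqS

The pattern: flip the case of every letter, then move the first character to the end.
For "sEmInaRQ", step one produces "SeMiNArq"; step two turns that into "eMiNArqS".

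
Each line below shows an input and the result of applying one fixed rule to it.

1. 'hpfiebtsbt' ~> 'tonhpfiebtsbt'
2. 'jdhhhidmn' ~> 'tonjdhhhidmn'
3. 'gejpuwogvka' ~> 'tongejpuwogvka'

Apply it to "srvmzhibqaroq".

tonsrvmzhibqaroq

The rule is to prepend "ton".
On "srvmzhibqaroq" that produces "tonsrvmzhibqaroq".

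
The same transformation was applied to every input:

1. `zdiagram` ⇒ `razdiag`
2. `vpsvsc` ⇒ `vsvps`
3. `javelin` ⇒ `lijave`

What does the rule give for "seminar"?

Each output is the input with this applied: delete the last character, then move the last 2 characters to the front (rotate right by 2).
Starting from "seminar": after the first operation, "semina"; after the second, "nasemi".

nasemi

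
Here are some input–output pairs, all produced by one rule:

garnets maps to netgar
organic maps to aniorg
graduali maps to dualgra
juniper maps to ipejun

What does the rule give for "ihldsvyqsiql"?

dsvyqsiqihl

Each output is the input with this applied: delete the last character, then move the first 3 characters to the end (rotate left by 3).
Working it through for "ihldsvyqsiql": intermediate "ihldsvyqsiq", final "dsvyqsiqihl".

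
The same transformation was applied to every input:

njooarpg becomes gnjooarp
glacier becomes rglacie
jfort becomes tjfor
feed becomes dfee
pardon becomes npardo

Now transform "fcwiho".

ofcwih

Looking at the pairs, the operation is to move the last character to the front.
Doing the same to "fcwiho": "ofcwih".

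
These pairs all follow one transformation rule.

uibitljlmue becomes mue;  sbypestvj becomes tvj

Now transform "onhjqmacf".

The pattern: keep only the last 3 characters.
Doing the same to "onhjqmacf": "acf".

acf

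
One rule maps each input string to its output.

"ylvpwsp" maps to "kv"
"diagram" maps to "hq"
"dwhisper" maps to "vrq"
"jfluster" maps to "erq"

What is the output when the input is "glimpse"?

In each case the input is transformed by: shift every letter 1 place backward in the alphabet (wrapping around), then keep one character in every 3, starting at position 2 (positions 2nd, 5th, 8th, ...).
"glimpse" → "ko".

ko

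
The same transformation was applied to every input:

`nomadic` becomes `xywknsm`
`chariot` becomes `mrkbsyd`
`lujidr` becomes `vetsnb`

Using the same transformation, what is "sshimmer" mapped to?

ccrswwob

Rule — shift every letter 10 places forward in the alphabet (wrapping around).
So "sshimmer" becomes "ccrswwob".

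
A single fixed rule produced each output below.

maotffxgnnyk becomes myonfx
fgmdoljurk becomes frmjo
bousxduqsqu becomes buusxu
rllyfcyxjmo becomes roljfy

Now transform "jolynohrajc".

Looking at the pairs, the operation is to keep every other character starting from the first (positions 1st, 3rd, 5th, ...), then take characters alternately from the front and the back (1st, last, 2nd, 2nd-last, ...).
For "jolynohrajc", step one produces "jlnhac"; step two turns that into "jclanh".

jclanh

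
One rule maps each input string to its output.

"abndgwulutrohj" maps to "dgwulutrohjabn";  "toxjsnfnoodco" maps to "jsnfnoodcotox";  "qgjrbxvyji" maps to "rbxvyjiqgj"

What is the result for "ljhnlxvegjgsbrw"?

In each case the input is transformed by: move the first 3 characters to the end (rotate left by 3).
On "ljhnlxvegjgsbrw" that produces "nlxvegjgsbrwljh".

nlxvegjgsbrwljh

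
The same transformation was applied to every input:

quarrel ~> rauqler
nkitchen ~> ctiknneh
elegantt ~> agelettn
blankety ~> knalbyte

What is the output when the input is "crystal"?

syrclat

Rule — move the last 3 characters to the front (rotate right by 3), then reverse the string.
For "crystal", step one produces "talcrys"; step two turns that into "syrclat".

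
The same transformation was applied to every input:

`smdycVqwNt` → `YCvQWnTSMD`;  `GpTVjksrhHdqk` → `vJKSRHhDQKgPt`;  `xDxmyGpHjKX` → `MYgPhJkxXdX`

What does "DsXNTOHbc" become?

ntohBCdSx

In each case the input is transformed by: move the first 3 characters to the end (rotate left by 3), then flip the case of every letter.
Applying both steps to "DsXNTOHbc": "NTOHbcDsX", then "ntohBCdSx".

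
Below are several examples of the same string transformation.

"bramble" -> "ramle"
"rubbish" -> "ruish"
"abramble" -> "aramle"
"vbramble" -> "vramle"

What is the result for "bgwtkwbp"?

What's happening: remove every "b".
On "bgwtkwbp" that produces "gwtkwp".

gwtkwp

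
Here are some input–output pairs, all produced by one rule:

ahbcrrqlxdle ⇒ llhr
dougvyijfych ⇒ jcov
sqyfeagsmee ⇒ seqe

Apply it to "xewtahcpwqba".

pbea

Looking at the pairs, the operation is to keep one character in every 3, starting at position 2 (positions 2nd, 5th, 8th, ...), then move the last 2 characters to the front (rotate right by 2).
Starting from "xewtahcpwqba": after the first operation, "eapb"; after the second, "pbea".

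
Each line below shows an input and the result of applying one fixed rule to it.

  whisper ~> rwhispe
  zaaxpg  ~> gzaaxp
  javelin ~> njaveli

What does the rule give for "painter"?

rpainte

The rule is to move the last character to the front.
On "painter" that produces "rpainte".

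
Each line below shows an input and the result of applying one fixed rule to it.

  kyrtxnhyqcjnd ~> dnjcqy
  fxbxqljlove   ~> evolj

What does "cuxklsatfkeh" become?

hekfta

The pattern: take characters alternately from the front and the back (1st, last, 2nd, 2nd-last, ...), then keep every other character starting from the second (positions 2nd, 4th, 6th, ...).
On "cuxklsatfkeh": the first step gives "chuexkkfltsa", and the second then gives "hekfta".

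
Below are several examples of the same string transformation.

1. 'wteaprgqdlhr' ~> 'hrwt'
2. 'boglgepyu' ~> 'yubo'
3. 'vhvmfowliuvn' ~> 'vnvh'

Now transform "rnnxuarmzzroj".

ojrn

Rule — move the first 2 characters to the end (rotate left by 2), then keep only the last 4 characters.
Starting from "rnnxuarmzzroj": after the first operation, "nxuarmzzrojrn"; after the second, "ojrn".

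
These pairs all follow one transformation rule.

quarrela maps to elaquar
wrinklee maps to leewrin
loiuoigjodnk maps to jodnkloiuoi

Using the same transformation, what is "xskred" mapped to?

edxsk

The rule is to swap the front and back halves of the string, then delete the first character.
On "xskred": the first step gives "redxsk", and the second then gives "edxsk".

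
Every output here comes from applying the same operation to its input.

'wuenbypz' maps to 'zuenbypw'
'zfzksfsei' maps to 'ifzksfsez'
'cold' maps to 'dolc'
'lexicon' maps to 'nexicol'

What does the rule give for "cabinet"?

Each output is the input with this applied: swap the first and last characters.
Applying that to "cabinet" gives "tabinec".

tabinec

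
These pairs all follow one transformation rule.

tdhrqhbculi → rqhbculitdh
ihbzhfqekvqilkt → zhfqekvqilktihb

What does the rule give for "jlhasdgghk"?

asdgghkjlh

Looking at the pairs, the operation is to move the first 3 characters to the end (rotate left by 3).
"jlhasdgghk" → "asdgghkjlh".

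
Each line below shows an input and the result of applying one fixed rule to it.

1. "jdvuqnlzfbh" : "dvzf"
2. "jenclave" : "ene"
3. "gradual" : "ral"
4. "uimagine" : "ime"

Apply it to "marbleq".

arq

Rule — swap each adjacent pair of characters (1↔2, 3↔4, ...), then keep one character in every 3, starting at position 1 (positions 1st, 4th, 7th, ...).
Doing the same to "marbleq": "arq".
(Check on "gradual": → "rgdaaul" → "ral" ✓)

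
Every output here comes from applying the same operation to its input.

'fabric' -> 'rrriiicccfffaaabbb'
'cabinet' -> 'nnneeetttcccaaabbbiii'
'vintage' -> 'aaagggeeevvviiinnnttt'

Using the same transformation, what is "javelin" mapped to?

The transformation: move the last 3 characters to the front (rotate right by 3), then repeat every character 3 times.
Working it through for "javelin": intermediate "linjave", final "llliiinnnjjjaaavvveee".

llliiinnnjjjaaavvveee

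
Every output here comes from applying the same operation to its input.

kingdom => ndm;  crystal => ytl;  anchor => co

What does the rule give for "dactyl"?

The transformation: keep every other character starting from the first (positions 1st, 3rd, 5th, ...), then delete the first character.
Working it through for "dactyl": intermediate "dcy", final "cy".

cy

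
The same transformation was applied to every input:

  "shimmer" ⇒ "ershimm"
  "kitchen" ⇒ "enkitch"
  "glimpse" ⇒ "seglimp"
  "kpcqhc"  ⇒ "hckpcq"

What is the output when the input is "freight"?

htfreig

In each case the input is transformed by: move the last 2 characters to the front (rotate right by 2).
So "freight" becomes "htfreig".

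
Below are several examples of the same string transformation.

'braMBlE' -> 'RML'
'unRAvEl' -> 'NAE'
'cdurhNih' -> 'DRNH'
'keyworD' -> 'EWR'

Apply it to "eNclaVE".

NLV

In each case the input is transformed by: keep every other character starting from the second (positions 2nd, 4th, 6th, ...), then convert every letter to uppercase.
On "eNclaVE" that produces "NLV".
(Check on "keyworD": → "ewr" → "EWR" ✓)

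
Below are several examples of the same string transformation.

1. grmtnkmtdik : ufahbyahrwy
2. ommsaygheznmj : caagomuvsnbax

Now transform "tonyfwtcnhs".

Looking at the pairs, the operation is to shift every letter 12 places backward in the alphabet (wrapping around).
Applying that to "tonyfwtcnhs" gives "hcbmtkhqbvg".

hcbmtkhqbvg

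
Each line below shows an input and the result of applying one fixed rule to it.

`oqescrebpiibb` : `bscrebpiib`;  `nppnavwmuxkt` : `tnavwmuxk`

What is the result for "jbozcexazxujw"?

In each case the input is transformed by: delete the first 3 characters, then move the last character to the front.
"jbozcexazxujw" → "zcexazxujw" → "wzcexazxuj".

wzcexazxuj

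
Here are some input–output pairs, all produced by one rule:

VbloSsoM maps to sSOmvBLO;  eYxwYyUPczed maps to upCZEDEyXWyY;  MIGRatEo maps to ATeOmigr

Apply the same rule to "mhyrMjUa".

The pattern: swap the front and back halves of the string, then flip the case of every letter.
For "mhyrMjUa", step one produces "MjUamhyr"; step two turns that into "mJuAMHYR".

mJuAMHYR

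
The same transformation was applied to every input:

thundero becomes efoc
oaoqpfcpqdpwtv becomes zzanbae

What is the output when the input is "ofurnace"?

zfyn

The transformation: shift every letter 11 places forward in the alphabet (wrapping around), then keep every other character starting from the first (positions 1st, 3rd, 5th, ...).
"ofurnace" → "zqfcylnp" → "zfyn".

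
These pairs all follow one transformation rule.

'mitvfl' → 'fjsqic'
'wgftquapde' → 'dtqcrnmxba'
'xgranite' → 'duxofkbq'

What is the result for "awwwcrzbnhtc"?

txttozywekzq

Rule — shift every letter 3 places backward in the alphabet (wrapping around), then swap each adjacent pair of characters (1↔2, 3↔4, ...).
So "awwwcrzbnhtc" becomes "txttozywekzq".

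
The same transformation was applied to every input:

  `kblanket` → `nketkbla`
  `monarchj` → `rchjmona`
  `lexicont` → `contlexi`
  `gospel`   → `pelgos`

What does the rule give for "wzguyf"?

Rule — swap the front and back halves of the string.
On "wzguyf" that produces "uyfwzg".

uyfwzg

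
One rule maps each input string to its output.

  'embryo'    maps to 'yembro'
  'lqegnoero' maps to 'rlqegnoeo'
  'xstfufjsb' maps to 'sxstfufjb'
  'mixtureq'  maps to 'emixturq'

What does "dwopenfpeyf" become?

ydwopenfpef

The transformation: move the last character to the front, then swap the first and last characters.
For "dwopenfpeyf", step one produces "fdwopenfpey"; step two turns that into "ydwopenfpef".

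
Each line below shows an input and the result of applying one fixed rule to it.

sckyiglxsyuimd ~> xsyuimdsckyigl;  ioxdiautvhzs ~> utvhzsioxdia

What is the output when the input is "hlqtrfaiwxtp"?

aiwxtphlqtrf

The pattern: swap the front and back halves of the string.
Applying that to "hlqtrfaiwxtp" gives "aiwxtphlqtrf".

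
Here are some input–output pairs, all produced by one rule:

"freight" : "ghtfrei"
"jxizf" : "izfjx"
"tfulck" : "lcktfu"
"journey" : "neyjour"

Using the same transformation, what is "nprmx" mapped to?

rmxnp

Each output is the input with this applied: move the last 3 characters to the front (rotate right by 3).
On "nprmx" that produces "rmxnp".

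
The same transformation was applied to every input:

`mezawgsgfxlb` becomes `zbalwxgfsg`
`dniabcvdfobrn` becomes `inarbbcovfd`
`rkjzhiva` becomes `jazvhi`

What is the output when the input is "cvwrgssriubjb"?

Looking at the pairs, the operation is to delete the first 2 characters, then take characters alternately from the front and the back (1st, last, 2nd, 2nd-last, ...).
Starting from "cvwrgssriubjb": after the first operation, "wrgssriubjb"; after the second, "wbrjgbsusir".

wbrjgbsusir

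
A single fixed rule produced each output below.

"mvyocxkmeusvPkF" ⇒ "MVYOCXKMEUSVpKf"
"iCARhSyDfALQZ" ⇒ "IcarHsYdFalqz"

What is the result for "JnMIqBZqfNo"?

In each case the input is transformed by: flip the case of every letter.
So "JnMIqBZqfNo" becomes "jNmiQbzQFnO".

jNmiQbzQFnO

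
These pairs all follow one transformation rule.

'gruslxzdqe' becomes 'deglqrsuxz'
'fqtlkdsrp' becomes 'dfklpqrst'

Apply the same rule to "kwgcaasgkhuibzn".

aabcgghikknsuwz

What's happening: sort the characters into alphabetical order.
For "kwgcaasgkhuibzn" the result is "aabcgghikknsuwz".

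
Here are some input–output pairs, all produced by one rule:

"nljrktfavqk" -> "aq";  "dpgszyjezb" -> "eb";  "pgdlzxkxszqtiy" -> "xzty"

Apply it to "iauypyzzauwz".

Rule — keep every other character starting from the second (positions 2nd, 4th, 6th, ...), then delete the first 3 characters.
"iauypyzzauwz" → "ayyzuz" → "zuz".
(Check on "nljrktfavqk": → "lrtaq" → "aq" ✓)

zuz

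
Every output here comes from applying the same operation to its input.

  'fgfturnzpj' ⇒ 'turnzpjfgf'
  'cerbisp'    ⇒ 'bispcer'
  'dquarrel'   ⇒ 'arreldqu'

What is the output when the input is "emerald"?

Looking at the pairs, the operation is to move the first 3 characters to the end (rotate left by 3).
Applying that to "emerald" gives "raldeme".

raldeme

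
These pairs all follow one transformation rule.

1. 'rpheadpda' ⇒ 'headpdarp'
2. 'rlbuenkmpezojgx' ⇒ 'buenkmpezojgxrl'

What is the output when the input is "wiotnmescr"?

otnmescrwi

Each output is the input with this applied: move the first 2 characters to the end (rotate left by 2).
"wiotnmescr" → "otnmescrwi".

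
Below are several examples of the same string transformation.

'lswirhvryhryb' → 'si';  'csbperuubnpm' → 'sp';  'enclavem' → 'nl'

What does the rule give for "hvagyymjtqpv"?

The rule is to keep every other character starting from the second (positions 2nd, 4th, 6th, ...), then keep only the first 2 characters.
"hvagyymjtqpv" → "vgyjqv" → "vg".

vg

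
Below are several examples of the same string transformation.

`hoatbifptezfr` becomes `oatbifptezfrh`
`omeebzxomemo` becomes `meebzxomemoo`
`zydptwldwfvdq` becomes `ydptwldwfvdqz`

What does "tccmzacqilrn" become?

In each case the input is transformed by: move the first character to the end.
"tccmzacqilrn" → "ccmzacqilrnt".

ccmzacqilrnt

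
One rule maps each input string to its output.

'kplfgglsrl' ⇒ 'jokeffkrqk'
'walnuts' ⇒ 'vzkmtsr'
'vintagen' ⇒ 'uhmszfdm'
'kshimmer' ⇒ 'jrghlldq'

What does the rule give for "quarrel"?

ptzqqdk

The transformation: shift every letter 1 place backward in the alphabet (wrapping around).
Doing the same to "quarrel": "ptzqqdk".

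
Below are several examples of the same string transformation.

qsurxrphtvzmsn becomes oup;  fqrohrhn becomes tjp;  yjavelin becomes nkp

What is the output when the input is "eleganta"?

Rule — shift every letter 2 places forward in the alphabet (wrapping around), then keep only the last 3 characters.
For "eleganta", step one produces "gngicpvc"; step two turns that into "pvc".

pvc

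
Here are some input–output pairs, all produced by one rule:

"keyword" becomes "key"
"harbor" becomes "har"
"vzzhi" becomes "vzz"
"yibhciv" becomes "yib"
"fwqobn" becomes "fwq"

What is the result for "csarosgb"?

csa

The rule is to keep only the first 3 characters.
On "csarosgb" that produces "csa".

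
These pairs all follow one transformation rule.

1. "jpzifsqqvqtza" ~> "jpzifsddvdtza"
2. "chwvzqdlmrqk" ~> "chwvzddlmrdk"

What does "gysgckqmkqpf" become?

Looking at the pairs, the operation is to replace every "q" with "d".
Applying that to "gysgckqmkqpf" gives "gysgckdmkdpf".

gysgckdmkdpf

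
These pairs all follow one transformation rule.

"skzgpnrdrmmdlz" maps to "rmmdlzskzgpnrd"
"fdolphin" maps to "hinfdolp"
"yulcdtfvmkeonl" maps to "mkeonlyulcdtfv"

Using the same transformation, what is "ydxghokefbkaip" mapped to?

The pattern: swap the front and back halves of the string, then move the first character to the end.
So "ydxghokefbkaip" becomes "fbkaipydxghoke".

fbkaipydxghoke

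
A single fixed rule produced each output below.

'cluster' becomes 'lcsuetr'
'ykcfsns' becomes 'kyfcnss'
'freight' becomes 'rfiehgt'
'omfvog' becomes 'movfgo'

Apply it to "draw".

rdwa

Rule — swap each adjacent pair of characters (1↔2, 3↔4, ...).
Applying that to "draw" gives "rdwa".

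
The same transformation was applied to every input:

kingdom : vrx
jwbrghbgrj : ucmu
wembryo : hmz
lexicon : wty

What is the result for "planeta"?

Each output is the input with this applied: shift every letter 11 places forward in the alphabet (wrapping around), then keep one character in every 3, starting at position 1 (positions 1st, 4th, 7th, ...).
"planeta" → "awlypel" → "ayl".

ayl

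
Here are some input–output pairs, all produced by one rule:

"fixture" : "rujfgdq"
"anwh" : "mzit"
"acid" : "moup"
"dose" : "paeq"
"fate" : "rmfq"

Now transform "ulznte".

The pattern: shift every letter 12 places forward in the alphabet (wrapping around).
Applying that to "ulznte" gives "gxlzfq".

gxlzfq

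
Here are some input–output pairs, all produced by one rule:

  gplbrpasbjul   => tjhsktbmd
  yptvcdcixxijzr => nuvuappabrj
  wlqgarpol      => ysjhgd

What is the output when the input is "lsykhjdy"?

Looking at the pairs, the operation is to shift every letter 8 places backward in the alphabet (wrapping around), then delete the first 3 characters.
"lsykhjdy" → "dkqczbvq" → "czbvq".

czbvq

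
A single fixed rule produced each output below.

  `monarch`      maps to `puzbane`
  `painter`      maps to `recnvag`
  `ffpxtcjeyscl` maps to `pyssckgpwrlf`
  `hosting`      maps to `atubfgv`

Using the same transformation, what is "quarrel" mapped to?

rydhnee

Rule — shift every letter 13 places forward in the alphabet (wrapping around) — i.e. ROT13, then move the last 2 characters to the front (rotate right by 2).
"quarrel" → "dhneery" → "rydhnee".
(Check on "monarch": → "zbanepu" → "puzbane" ✓)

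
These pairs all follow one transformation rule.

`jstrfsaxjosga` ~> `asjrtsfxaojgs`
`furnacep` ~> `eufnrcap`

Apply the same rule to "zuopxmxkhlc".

Looking at the pairs, the operation is to swap each adjacent pair of characters (1↔2, 3↔4, ...), then move the last character to the front.
Starting from "zuopxmxkhlc": after the first operation, "uzpomxkxlhc"; after the second, "cuzpomxkxlh".
(Check on "furnacep": → "ufnrcape" → "eufnrcap" ✓)

cuzpomxkxlh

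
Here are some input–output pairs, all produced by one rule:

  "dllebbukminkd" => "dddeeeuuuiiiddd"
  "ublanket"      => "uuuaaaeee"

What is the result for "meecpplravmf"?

mmmccclllvvv

The rule is to keep one character in every 3, starting at position 1 (positions 1st, 4th, 7th, ...), then repeat every character 3 times.
For "meecpplravmf", step one produces "mclv"; step two turns that into "mmmccclllvvv".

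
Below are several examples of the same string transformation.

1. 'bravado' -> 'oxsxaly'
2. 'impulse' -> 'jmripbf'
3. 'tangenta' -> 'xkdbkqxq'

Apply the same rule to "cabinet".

xyfkbqz

Rule — move the first character to the end, then shift every letter 3 places backward in the alphabet (wrapping around).
So "cabinet" becomes "xyfkbqz".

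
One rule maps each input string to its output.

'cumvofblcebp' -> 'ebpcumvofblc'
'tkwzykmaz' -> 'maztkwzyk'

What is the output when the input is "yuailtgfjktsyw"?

sywyuailtgfjkt

The transformation: move the last 3 characters to the front (rotate right by 3).
For "yuailtgfjktsyw" the result is "sywyuailtgfjkt".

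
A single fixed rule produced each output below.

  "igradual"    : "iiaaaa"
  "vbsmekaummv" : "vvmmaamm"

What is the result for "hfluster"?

Rule — keep one character in every 3, starting at position 1 (positions 1st, 4th, 7th, ...), then double every character.
On "hfluster": the first step gives "hue", and the second then gives "hhuuee".

hhuuee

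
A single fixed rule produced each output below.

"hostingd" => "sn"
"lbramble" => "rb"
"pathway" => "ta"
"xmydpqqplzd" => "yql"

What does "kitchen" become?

te

What's happening: keep one character in every 3, starting at position 3 (positions 3rd, 6th, 9th, ...).
Doing the same to "kitchen": "te".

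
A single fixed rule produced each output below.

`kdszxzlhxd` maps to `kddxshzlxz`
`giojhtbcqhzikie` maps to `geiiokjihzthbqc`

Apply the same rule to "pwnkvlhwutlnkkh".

Looking at the pairs, the operation is to take characters alternately from the front and the back (1st, last, 2nd, 2nd-last, ...).
Applying that to "pwnkvlhwutlnkkh" gives "phwknkknvllthuw".

phwknkknvllthuw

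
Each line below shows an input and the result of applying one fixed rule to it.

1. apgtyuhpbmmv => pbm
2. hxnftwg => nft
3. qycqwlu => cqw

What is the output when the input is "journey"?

What's happening: move the last 2 characters to the front (rotate right by 2), then keep only the last 3 characters.
Applying both steps to "journey": "eyjourn", then "urn".

urn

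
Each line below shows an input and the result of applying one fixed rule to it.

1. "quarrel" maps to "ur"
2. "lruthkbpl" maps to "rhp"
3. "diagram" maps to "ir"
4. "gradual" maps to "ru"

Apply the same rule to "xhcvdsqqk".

The pattern: keep one character in every 3, starting at position 2 (positions 2nd, 5th, 8th, ...).
"xhcvdsqqk" → "hdq".

hdq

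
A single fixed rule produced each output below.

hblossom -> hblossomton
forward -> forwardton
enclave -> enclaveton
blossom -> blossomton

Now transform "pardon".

pardonton

The pattern: append "ton".
So "pardon" becomes "pardonton".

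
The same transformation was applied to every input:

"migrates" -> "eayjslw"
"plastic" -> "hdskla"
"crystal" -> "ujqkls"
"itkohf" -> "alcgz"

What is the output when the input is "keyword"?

Looking at the pairs, the operation is to shift every letter 8 places backward in the alphabet (wrapping around), then delete the last character.
Applying that to "keyword" gives "cwqogj".
(Check on "plastic": → "hdsklau" → "hdskla" ✓)

cwqogj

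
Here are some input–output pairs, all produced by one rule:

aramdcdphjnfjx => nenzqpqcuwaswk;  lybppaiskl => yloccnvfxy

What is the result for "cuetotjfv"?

What's happening: shift every letter 13 places forward in the alphabet (wrapping around) — i.e. ROT13.
So "cuetotjfv" becomes "phrgbgwsi".

phrgbgwsi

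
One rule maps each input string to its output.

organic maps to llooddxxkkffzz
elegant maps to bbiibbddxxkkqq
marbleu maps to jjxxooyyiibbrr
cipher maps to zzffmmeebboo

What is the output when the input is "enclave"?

The transformation: shift every letter 3 places backward in the alphabet (wrapping around), then double every character.
For "enclave", step one produces "bkzixsb"; step two turns that into "bbkkzziixxssbb".

bbkkzziixxssbb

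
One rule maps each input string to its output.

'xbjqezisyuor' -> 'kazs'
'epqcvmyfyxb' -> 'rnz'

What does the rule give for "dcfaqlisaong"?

Each output is the input with this applied: keep one character in every 3, starting at position 3 (positions 3rd, 6th, 9th, ...), then shift every letter 1 place forward in the alphabet (wrapping around).
Applying that to "dcfaqlisaong" gives "gmbh".

gmbh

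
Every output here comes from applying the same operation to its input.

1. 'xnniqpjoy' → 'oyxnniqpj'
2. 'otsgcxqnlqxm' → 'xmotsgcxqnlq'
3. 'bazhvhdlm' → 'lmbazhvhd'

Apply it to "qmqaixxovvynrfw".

fwqmqaixxovvynr

Rule — move the last 2 characters to the front (rotate right by 2).
Doing the same to "qmqaixxovvynrfw": "fwqmqaixxovvynr".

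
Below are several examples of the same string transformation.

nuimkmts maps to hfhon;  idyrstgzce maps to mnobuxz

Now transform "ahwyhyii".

tctdd

In each case the input is transformed by: delete the first 3 characters, then shift every letter 5 places backward in the alphabet (wrapping around).
Starting from "ahwyhyii": after the first operation, "yhyii"; after the second, "tctdd".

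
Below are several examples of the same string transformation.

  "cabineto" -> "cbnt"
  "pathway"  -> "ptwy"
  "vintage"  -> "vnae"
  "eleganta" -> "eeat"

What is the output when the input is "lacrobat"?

Rule — keep every other character starting from the first (positions 1st, 3rd, 5th, ...).
Doing the same to "lacrobat": "lcoa".

lcoa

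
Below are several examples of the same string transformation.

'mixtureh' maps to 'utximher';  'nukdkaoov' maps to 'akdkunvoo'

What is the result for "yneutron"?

tuenynor

The transformation: move the last 3 characters to the front (rotate right by 3), then reverse the string.
Applying both steps to "yneutron": "ronyneut", then "tuenynor".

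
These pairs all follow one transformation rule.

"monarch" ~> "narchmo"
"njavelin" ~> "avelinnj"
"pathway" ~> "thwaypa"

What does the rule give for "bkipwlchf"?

ipwlchfbk

The rule is to move the first 2 characters to the end (rotate left by 2).
For "bkipwlchf" the result is "ipwlchfbk".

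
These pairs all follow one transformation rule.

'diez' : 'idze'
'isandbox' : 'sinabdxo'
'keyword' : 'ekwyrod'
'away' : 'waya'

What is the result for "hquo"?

Each output is the input with this applied: swap each adjacent pair of characters (1↔2, 3↔4, ...).
So "hquo" becomes "qhou".

qhou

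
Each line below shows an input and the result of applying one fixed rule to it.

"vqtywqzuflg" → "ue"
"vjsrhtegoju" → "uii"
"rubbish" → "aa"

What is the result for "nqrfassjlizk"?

ei

Each output is the input with this applied: shift every letter 1 place backward in the alphabet (wrapping around), then keep only the vowels.
For "nqrfassjlizk", step one produces "mpqezrrikhyj"; step two turns that into "ei".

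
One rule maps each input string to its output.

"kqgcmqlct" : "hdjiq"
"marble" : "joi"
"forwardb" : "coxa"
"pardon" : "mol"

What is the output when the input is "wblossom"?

The rule is to shift every letter 3 places backward in the alphabet (wrapping around), then keep every other character starting from the first (positions 1st, 3rd, 5th, ...).
Working it through for "wblossom": intermediate "tyilpplj", final "tipl".

tipl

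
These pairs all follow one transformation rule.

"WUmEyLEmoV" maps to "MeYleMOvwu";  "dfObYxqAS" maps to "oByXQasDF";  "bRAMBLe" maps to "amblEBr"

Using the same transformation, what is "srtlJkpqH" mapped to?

What's happening: flip the case of every letter, then move the first 2 characters to the end (rotate left by 2).
"srtlJkpqH" → "SRTLjKPQh" → "TLjKPQhSR".

TLjKPQhSR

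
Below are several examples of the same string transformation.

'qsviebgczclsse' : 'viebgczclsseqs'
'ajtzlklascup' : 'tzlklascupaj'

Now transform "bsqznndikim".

The transformation: move the first 2 characters to the end (rotate left by 2).
Doing the same to "bsqznndikim": "qznndikimbs".

qznndikimbs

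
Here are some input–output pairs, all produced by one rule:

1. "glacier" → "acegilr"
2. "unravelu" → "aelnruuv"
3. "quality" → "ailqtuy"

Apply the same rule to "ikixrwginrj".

Each output is the input with this applied: sort the characters into alphabetical order.
Doing the same to "ikixrwginrj": "giiijknrrwx".

giiijknrrwx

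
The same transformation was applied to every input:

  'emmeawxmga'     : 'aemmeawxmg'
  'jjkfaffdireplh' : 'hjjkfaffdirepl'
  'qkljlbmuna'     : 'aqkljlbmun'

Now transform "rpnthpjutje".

The rule is to move the last character to the front.
Applying that to "rpnthpjutje" gives "erpnthpjutj".

erpnthpjutj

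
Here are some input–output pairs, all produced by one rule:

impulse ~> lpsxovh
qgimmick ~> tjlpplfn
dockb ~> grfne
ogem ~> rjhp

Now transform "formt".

irupw

In each case the input is transformed by: shift every letter 3 places forward in the alphabet (wrapping around).
Applying that to "formt" gives "irupw".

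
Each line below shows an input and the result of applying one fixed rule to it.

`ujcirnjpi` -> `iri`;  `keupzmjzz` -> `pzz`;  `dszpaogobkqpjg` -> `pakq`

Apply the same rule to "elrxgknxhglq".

xggl

The pattern: swap each adjacent pair of characters (1↔2, 3↔4, ...), then keep one character in every 3, starting at position 3 (positions 3rd, 6th, 9th, ...).
On "elrxgknxhglq": the first step gives "lexrkgxnghql", and the second then gives "xggl".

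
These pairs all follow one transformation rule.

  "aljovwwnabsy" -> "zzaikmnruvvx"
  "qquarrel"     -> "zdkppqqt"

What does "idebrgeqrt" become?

acddfhpqqs

In each case the input is transformed by: sort the characters into alphabetical order, then shift every letter 1 place backward in the alphabet (wrapping around).
"idebrgeqrt" → "bdeegiqrrt" → "acddfhpqqs".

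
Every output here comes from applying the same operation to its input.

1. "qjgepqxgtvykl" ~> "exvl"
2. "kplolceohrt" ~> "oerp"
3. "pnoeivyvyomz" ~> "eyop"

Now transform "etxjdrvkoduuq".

jvdq

Each output is the input with this applied: move the first 2 characters to the end (rotate left by 2), then keep one character in every 3, starting at position 2 (positions 2nd, 5th, 8th, ...).
For "etxjdrvkoduuq", step one produces "xjdrvkoduuqet"; step two turns that into "jvdq".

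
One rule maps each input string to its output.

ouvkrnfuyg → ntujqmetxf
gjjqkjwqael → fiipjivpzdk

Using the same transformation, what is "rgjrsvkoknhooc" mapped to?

Rule — shift every letter 1 place backward in the alphabet (wrapping around).
For "rgjrsvkoknhooc" the result is "qfiqrujnjmgnnb".

qfiqrujnjmgnnb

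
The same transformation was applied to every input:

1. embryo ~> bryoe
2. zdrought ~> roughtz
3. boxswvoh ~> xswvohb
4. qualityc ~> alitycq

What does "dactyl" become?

The rule is to move the first character to the end, then delete the first character.
Starting from "dactyl": after the first operation, "actyld"; after the second, "ctyld".

ctyld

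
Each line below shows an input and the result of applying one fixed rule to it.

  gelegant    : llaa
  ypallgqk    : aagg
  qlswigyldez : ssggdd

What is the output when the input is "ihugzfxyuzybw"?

Rule — keep one character in every 3, starting at position 3 (positions 3rd, 6th, 9th, ...), then double every character.
For "ihugzfxyuzybw" the result is "uuffuubb".
(Check on "gelegant": → "la" → "llaa" ✓)

uuffuubb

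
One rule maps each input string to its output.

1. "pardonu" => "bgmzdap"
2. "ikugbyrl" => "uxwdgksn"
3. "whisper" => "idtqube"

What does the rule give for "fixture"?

The rule is to take characters alternately from the front and the back (1st, last, 2nd, 2nd-last, ...), then shift every letter 12 places forward in the alphabet (wrapping around).
On "fixture": the first step gives "feirxut", and the second then gives "rqudjgf".

rqudjgf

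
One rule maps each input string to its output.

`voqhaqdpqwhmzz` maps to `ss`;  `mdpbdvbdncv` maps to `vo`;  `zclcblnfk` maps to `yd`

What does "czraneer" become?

What's happening: shift every letter 7 places backward in the alphabet (wrapping around), then keep only the last 2 characters.
Starting from "czraneer": after the first operation, "vsktgxxk"; after the second, "xk".

xk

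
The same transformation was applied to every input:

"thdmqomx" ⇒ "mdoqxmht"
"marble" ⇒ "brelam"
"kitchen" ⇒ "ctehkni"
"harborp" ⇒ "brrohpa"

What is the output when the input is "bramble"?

malbber

Rule — move the first 2 characters to the end (rotate left by 2), then swap each adjacent pair of characters (1↔2, 3↔4, ...).
Working it through for "bramble": intermediate "amblebr", final "malbber".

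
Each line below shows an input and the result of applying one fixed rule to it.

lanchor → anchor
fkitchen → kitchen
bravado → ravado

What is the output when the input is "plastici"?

lastici

In each case the input is transformed by: delete the first character.
Applying that to "plastici" gives "lastici".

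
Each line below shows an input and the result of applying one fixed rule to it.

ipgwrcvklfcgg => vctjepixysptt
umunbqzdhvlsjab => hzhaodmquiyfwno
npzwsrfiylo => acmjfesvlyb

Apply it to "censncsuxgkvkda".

The rule is to shift every letter 13 places forward in the alphabet (wrapping around) — i.e. ROT13.
Doing the same to "censncsuxgkvkda": "prafapfhktxixqn".

prafapfhktxixqn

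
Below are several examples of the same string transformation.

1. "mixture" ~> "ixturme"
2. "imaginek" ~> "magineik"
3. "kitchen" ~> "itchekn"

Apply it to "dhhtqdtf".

hhtqdtdf

The rule is to swap the first and last characters, then move the first character to the end.
Starting from "dhhtqdtf": after the first operation, "fhhtqdtd"; after the second, "hhtqdtdf".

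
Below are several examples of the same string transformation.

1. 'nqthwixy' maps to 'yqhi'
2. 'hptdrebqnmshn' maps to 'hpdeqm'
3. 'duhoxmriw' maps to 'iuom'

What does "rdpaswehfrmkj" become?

kdawhr

Each output is the input with this applied: keep every other character starting from the second (positions 2nd, 4th, 6th, ...), then move the last character to the front.
Working it through for "rdpaswehfrmkj": intermediate "dawhrk", final "kdawhr".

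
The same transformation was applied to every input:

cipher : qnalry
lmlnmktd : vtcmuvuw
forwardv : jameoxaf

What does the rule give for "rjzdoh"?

Each output is the input with this applied: shift every letter 9 places forward in the alphabet (wrapping around), then swap the front and back halves of the string.
For "rjzdoh", step one produces "asimxq"; step two turns that into "mxqasi".

mxqasi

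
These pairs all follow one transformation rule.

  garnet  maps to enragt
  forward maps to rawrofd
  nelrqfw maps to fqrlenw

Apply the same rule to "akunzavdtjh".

jtdvaznukah

Each output is the input with this applied: move the last character to the front, then reverse the string.
Starting from "akunzavdtjh": after the first operation, "hakunzavdtj"; after the second, "jtdvaznukah".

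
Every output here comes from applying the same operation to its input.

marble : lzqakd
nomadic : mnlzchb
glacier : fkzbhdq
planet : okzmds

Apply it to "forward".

What's happening: shift every letter 1 place backward in the alphabet (wrapping around).
"forward" → "enqvzqc".

enqvzqc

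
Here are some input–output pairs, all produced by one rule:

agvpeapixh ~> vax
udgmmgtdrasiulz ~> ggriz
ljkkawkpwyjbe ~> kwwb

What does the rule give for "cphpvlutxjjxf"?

hlxx

Each output is the input with this applied: keep one character in every 3, starting at position 3 (positions 3rd, 6th, 9th, ...).
Applying that to "cphpvlutxjjxf" gives "hlxx".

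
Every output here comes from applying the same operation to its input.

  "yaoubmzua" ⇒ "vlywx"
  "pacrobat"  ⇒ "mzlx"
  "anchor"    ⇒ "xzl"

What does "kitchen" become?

The pattern: shift every letter 3 places backward in the alphabet (wrapping around), then keep every other character starting from the first (positions 1st, 3rd, 5th, ...).
For "kitchen", step one produces "hfqzebk"; step two turns that into "hqek".

hqek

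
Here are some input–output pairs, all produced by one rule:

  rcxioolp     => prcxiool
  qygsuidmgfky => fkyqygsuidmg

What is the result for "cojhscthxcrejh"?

Looking at the pairs, the operation is to swap the front and back halves of the string, then move the first 3 characters to the end (rotate left by 3).
For "cojhscthxcrejh" the result is "rejhcojhscthxc".
(Check on "rcxioolp": → "oolprcxi" → "prcxiool" ✓)

rejhcojhscthxc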